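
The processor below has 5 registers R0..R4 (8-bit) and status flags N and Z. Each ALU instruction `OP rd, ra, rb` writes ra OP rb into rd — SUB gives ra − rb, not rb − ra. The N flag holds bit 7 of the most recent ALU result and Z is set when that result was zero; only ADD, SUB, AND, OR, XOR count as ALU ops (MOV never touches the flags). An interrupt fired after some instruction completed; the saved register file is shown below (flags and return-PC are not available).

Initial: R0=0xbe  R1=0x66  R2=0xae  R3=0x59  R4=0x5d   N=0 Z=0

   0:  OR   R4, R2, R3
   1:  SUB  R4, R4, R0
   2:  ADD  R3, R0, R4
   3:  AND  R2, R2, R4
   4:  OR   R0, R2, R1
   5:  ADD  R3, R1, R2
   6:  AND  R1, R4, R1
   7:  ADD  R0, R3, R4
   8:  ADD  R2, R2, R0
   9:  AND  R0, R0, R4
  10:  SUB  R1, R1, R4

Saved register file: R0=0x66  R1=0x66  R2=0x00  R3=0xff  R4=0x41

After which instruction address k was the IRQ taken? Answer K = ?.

after  0: R0=0xbe R1=0x66 R2=0xae R3=0x59 R4=0xff  N=1 Z=0
after  1: R0=0xbe R1=0x66 R2=0xae R3=0x59 R4=0x41  N=0 Z=0
after  2: R0=0xbe R1=0x66 R2=0xae R3=0xff R4=0x41  N=1 Z=0
after  3: R0=0xbe R1=0x66 R2=0x00 R3=0xff R4=0x41  N=0 Z=1
after  4: R0=0x66 R1=0x66 R2=0x00 R3=0xff R4=0x41  N=0 Z=0
-- IRQ taken; context saved, return-PC = 5 --

K = 4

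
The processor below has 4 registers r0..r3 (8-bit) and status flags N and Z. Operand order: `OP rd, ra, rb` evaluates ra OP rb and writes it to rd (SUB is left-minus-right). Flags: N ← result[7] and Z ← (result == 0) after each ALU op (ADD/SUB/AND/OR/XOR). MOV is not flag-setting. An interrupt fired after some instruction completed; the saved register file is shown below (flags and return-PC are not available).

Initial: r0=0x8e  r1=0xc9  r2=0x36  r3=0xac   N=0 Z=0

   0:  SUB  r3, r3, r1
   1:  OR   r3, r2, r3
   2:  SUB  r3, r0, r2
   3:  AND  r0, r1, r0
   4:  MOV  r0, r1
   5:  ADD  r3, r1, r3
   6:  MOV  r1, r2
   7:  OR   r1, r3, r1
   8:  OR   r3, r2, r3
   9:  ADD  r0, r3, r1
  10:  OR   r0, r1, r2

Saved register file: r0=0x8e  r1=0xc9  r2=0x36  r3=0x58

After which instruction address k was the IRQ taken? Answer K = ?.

after  0: r0=0x8e r1=0xc9 r2=0x36 r3=0xe3  N=1 Z=0
after  1: r0=0x8e r1=0xc9 r2=0x36 r3=0xf7  N=1 Z=0
after  2: r0=0x8e r1=0xc9 r2=0x36 r3=0x58  N=0 Z=0
-- IRQ taken; context saved, return-PC = 3 --

K = 2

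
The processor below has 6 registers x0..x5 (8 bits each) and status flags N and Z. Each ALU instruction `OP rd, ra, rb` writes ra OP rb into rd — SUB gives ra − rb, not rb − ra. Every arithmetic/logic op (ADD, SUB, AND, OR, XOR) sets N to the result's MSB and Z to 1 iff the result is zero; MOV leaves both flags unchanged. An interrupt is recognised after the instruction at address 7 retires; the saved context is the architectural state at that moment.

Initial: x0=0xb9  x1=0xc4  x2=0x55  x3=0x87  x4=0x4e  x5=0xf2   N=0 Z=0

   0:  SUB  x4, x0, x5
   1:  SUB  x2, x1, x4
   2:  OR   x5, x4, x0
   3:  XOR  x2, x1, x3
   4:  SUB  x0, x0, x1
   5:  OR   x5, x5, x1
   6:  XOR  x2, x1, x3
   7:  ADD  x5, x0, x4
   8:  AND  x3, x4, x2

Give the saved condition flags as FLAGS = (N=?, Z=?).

after  0: x0=0xb9 x1=0xc4 x2=0x55 x3=0x87 x4=0xc7 x5=0xf2  N=1 Z=0
after  1: x0=0xb9 x1=0xc4 x2=0xfd x3=0x87 x4=0xc7 x5=0xf2  N=1 Z=0
after  2: x0=0xb9 x1=0xc4 x2=0xfd x3=0x87 x4=0xc7 x5=0xff  N=1 Z=0
after  3: x0=0xb9 x1=0xc4 x2=0x43 x3=0x87 x4=0xc7 x5=0xff  N=0 Z=0
after  4: x0=0xf5 x1=0xc4 x2=0x43 x3=0x87 x4=0xc7 x5=0xff  N=1 Z=0
after  5: x0=0xf5 x1=0xc4 x2=0x43 x3=0x87 x4=0xc7 x5=0xff  N=1 Z=0
after  6: x0=0xf5 x1=0xc4 x2=0x43 x3=0x87 x4=0xc7 x5=0xff  N=0 Z=0
after  7: x0=0xf5 x1=0xc4 x2=0x43 x3=0x87 x4=0xc7 x5=0xbc  N=1 Z=0
-- IRQ taken; context saved, return-PC = 8 --

FLAGS = (N=1, Z=0)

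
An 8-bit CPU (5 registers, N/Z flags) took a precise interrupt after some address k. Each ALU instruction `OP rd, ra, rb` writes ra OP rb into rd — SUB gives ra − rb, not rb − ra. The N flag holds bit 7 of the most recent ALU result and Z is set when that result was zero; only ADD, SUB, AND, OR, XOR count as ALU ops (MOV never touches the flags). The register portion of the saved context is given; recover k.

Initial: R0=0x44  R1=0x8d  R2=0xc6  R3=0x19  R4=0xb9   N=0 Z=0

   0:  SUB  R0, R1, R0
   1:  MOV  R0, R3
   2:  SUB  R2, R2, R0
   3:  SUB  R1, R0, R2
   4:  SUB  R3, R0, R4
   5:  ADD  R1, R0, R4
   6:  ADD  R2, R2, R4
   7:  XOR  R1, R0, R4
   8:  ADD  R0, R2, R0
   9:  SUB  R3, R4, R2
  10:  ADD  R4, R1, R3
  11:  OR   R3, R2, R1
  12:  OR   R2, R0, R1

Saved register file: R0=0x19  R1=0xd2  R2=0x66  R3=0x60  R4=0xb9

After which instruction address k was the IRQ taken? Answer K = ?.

K = 6

after  0: R0=0x49 R1=0x8d R2=0xc6 R3=0x19 R4=0xb9  N=0 Z=0
after  1: R0=0x19 R1=0x8d R2=0xc6 R3=0x19 R4=0xb9  N=0 Z=0
after  2: R0=0x19 R1=0x8d R2=0xad R3=0x19 R4=0xb9  N=1 Z=0
after  3: R0=0x19 R1=0x6c R2=0xad R3=0x19 R4=0xb9  N=0 Z=0
after  4: R0=0x19 R1=0x6c R2=0xad R3=0x60 R4=0xb9  N=0 Z=0
after  5: R0=0x19 R1=0xd2 R2=0xad R3=0x60 R4=0xb9  N=1 Z=0
after  6: R0=0x19 R1=0xd2 R2=0x66 R3=0x60 R4=0xb9  N=0 Z=0
-- IRQ taken; context saved, return-PC = 7 --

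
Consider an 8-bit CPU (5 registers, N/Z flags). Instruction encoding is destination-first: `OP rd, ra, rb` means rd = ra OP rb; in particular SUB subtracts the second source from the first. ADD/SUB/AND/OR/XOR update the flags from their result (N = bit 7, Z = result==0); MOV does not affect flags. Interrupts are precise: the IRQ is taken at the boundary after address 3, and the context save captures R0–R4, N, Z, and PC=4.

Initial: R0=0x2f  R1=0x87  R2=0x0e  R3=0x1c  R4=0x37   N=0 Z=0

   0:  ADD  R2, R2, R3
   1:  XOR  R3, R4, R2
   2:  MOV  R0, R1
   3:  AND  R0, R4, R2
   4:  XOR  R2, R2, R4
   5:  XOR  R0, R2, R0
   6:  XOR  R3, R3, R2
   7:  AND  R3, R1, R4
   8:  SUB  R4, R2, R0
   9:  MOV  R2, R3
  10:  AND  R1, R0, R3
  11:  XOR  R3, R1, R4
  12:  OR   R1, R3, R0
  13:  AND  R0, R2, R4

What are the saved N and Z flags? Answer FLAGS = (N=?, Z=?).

after  0: R0=0x2f R1=0x87 R2=0x2a R3=0x1c R4=0x37  N=0 Z=0
after  1: R0=0x2f R1=0x87 R2=0x2a R3=0x1d R4=0x37  N=0 Z=0
after  2: R0=0x87 R1=0x87 R2=0x2a R3=0x1d R4=0x37  N=0 Z=0
after  3: R0=0x22 R1=0x87 R2=0x2a R3=0x1d R4=0x37  N=0 Z=0
-- IRQ taken; context saved, return-PC = 4 --

FLAGS = (N=0, Z=0)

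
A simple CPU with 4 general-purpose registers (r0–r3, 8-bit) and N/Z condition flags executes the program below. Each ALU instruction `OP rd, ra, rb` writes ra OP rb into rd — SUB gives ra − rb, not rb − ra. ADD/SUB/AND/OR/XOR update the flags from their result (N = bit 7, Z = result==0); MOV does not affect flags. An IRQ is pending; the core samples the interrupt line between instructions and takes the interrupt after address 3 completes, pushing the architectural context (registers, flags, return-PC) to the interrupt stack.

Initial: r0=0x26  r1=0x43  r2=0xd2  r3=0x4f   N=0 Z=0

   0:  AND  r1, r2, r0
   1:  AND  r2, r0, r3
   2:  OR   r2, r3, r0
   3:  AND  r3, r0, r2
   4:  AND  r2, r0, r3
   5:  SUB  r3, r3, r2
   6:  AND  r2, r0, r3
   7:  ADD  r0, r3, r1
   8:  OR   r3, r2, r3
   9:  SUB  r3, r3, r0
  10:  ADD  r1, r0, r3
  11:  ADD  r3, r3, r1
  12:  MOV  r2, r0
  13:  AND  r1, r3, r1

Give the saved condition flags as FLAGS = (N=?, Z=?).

FLAGS = (N=0, Z=0)

after  0: r0=0x26 r1=0x02 r2=0xd2 r3=0x4f  N=0 Z=0
after  1: r0=0x26 r1=0x02 r2=0x06 r3=0x4f  N=0 Z=0
after  2: r0=0x26 r1=0x02 r2=0x6f r3=0x4f  N=0 Z=0
after  3: r0=0x26 r1=0x02 r2=0x6f r3=0x26  N=0 Z=0
-- IRQ taken; context saved, return-PC = 4 --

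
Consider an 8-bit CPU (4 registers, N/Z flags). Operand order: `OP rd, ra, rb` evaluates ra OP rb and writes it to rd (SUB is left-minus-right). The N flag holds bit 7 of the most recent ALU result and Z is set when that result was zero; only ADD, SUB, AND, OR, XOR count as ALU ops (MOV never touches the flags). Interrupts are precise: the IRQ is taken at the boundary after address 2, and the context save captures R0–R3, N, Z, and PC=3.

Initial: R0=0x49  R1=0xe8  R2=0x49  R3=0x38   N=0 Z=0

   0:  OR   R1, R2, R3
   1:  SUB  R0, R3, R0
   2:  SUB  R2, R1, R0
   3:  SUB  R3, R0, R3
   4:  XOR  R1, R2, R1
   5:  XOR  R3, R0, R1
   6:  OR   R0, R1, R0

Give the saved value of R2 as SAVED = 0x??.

SAVED = 0x8a

after  0: R0=0x49 R1=0x79 R2=0x49 R3=0x38  N=0 Z=0
after  1: R0=0xef R1=0x79 R2=0x49 R3=0x38  N=1 Z=0
after  2: R0=0xef R1=0x79 R2=0x8a R3=0x38  N=1 Z=0
-- IRQ taken; context saved, return-PC = 3 --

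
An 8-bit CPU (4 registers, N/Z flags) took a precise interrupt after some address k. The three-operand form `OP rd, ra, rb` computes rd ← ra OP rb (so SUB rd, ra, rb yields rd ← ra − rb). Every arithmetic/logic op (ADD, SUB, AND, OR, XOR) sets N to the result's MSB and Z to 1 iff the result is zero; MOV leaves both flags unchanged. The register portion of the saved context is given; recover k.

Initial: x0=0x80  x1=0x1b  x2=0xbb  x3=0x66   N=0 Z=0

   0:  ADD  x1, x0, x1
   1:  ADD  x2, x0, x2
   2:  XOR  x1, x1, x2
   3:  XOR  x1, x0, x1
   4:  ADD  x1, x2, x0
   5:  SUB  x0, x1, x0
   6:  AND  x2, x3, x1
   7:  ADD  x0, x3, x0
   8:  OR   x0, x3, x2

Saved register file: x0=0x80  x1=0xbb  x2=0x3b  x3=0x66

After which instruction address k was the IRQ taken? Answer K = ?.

K = 4

after  0: x0=0x80 x1=0x9b x2=0xbb x3=0x66  N=1 Z=0
after  1: x0=0x80 x1=0x9b x2=0x3b x3=0x66  N=0 Z=0
after  2: x0=0x80 x1=0xa0 x2=0x3b x3=0x66  N=1 Z=0
after  3: x0=0x80 x1=0x20 x2=0x3b x3=0x66  N=0 Z=0
after  4: x0=0x80 x1=0xbb x2=0x3b x3=0x66  N=1 Z=0
-- IRQ taken; context saved, return-PC = 5 --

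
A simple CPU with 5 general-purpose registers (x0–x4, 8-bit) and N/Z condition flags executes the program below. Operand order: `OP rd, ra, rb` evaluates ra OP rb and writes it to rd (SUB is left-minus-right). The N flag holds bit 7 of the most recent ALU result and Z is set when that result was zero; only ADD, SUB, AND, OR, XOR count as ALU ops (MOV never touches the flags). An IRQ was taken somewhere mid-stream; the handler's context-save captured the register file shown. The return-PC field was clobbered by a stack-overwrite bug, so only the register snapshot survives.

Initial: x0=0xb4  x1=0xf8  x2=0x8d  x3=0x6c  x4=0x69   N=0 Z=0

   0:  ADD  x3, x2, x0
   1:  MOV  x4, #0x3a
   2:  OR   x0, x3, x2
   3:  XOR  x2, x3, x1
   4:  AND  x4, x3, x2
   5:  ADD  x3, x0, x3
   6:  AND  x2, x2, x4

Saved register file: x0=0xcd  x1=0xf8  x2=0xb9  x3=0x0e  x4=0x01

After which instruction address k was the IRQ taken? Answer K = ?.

K = 5

after  0: x0=0xb4 x1=0xf8 x2=0x8d x3=0x41 x4=0x69  N=0 Z=0
after  1: x0=0xb4 x1=0xf8 x2=0x8d x3=0x41 x4=0x3a  N=0 Z=0
after  2: x0=0xcd x1=0xf8 x2=0x8d x3=0x41 x4=0x3a  N=1 Z=0
after  3: x0=0xcd x1=0xf8 x2=0xb9 x3=0x41 x4=0x3a  N=1 Z=0
after  4: x0=0xcd x1=0xf8 x2=0xb9 x3=0x41 x4=0x01  N=0 Z=0
after  5: x0=0xcd x1=0xf8 x2=0xb9 x3=0x0e x4=0x01  N=0 Z=0
-- IRQ taken; context saved, return-PC = 6 --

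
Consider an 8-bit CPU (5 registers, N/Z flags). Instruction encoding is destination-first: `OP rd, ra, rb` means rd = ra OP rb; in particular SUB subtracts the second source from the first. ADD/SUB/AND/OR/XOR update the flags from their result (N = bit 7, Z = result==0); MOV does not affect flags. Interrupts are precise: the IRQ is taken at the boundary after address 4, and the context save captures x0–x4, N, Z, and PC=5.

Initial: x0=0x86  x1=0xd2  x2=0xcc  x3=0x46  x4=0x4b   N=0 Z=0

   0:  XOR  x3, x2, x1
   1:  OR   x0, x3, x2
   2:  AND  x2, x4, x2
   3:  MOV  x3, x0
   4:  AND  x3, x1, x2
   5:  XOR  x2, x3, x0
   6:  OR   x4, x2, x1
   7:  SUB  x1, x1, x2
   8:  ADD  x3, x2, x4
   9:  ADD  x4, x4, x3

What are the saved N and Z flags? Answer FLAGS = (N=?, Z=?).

FLAGS = (N=0, Z=0)

after  0: x0=0x86 x1=0xd2 x2=0xcc x3=0x1e x4=0x4b  N=0 Z=0
after  1: x0=0xde x1=0xd2 x2=0xcc x3=0x1e x4=0x4b  N=1 Z=0
after  2: x0=0xde x1=0xd2 x2=0x48 x3=0x1e x4=0x4b  N=0 Z=0
after  3: x0=0xde x1=0xd2 x2=0x48 x3=0xde x4=0x4b  N=0 Z=0
after  4: x0=0xde x1=0xd2 x2=0x48 x3=0x40 x4=0x4b  N=0 Z=0
-- IRQ taken; context saved, return-PC = 5 --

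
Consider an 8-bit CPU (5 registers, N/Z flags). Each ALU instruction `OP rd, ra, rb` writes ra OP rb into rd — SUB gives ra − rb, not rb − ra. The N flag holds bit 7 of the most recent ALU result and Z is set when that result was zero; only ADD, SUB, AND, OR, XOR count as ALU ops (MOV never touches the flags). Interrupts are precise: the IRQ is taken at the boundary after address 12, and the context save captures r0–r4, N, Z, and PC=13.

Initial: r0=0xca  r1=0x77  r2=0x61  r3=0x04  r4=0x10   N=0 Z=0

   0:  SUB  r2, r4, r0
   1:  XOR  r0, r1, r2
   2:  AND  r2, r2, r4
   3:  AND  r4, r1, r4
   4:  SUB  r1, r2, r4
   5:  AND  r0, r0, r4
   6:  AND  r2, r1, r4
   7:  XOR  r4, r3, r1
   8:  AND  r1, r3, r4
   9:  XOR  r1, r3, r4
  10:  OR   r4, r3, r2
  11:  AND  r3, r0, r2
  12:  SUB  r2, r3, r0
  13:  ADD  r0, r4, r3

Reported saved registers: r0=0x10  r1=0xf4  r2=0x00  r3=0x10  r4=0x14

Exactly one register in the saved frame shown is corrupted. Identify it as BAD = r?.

BAD = r1

after  0: r0=0xca r1=0x77 r2=0x46 r3=0x04 r4=0x10  N=0 Z=0
after  1: r0=0x31 r1=0x77 r2=0x46 r3=0x04 r4=0x10  N=0 Z=0
after  2: r0=0x31 r1=0x77 r2=0x00 r3=0x04 r4=0x10  N=0 Z=1
after  3: r0=0x31 r1=0x77 r2=0x00 r3=0x04 r4=0x10  N=0 Z=0
after  4: r0=0x31 r1=0xf0 r2=0x00 r3=0x04 r4=0x10  N=1 Z=0
after  5: r0=0x10 r1=0xf0 r2=0x00 r3=0x04 r4=0x10  N=0 Z=0
after  6: r0=0x10 r1=0xf0 r2=0x10 r3=0x04 r4=0x10  N=0 Z=0
after  7: r0=0x10 r1=0xf0 r2=0x10 r3=0x04 r4=0xf4  N=1 Z=0
after  8: r0=0x10 r1=0x04 r2=0x10 r3=0x04 r4=0xf4  N=0 Z=0
after  9: r0=0x10 r1=0xf0 r2=0x10 r3=0x04 r4=0xf4  N=1 Z=0
after 10: r0=0x10 r1=0xf0 r2=0x10 r3=0x04 r4=0x14  N=0 Z=0
after 11: r0=0x10 r1=0xf0 r2=0x10 r3=0x10 r4=0x14  N=0 Z=0
after 12: r0=0x10 r1=0xf0 r2=0x00 r3=0x10 r4=0x14  N=0 Z=1
-- IRQ taken; context saved, return-PC = 13 --
mismatch: r1: reported 0xf4 vs actual 0xf0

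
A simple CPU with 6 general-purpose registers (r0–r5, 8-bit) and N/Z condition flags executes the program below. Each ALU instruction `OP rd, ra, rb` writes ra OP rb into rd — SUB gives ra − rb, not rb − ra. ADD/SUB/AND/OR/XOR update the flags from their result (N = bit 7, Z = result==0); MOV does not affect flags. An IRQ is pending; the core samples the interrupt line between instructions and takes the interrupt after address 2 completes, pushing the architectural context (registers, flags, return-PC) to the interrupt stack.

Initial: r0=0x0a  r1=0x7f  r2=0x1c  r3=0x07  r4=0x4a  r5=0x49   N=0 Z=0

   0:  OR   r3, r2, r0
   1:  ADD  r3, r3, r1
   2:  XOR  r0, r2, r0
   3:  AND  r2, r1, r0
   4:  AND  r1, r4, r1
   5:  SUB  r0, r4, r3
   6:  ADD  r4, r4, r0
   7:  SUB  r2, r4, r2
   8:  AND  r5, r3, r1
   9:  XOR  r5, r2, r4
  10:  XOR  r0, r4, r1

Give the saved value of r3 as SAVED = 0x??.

SAVED = 0x9d

after  0: r0=0x0a r1=0x7f r2=0x1c r3=0x1e r4=0x4a r5=0x49  N=0 Z=0
after  1: r0=0x0a r1=0x7f r2=0x1c r3=0x9d r4=0x4a r5=0x49  N=1 Z=0
after  2: r0=0x16 r1=0x7f r2=0x1c r3=0x9d r4=0x4a r5=0x49  N=0 Z=0
-- IRQ taken; context saved, return-PC = 3 --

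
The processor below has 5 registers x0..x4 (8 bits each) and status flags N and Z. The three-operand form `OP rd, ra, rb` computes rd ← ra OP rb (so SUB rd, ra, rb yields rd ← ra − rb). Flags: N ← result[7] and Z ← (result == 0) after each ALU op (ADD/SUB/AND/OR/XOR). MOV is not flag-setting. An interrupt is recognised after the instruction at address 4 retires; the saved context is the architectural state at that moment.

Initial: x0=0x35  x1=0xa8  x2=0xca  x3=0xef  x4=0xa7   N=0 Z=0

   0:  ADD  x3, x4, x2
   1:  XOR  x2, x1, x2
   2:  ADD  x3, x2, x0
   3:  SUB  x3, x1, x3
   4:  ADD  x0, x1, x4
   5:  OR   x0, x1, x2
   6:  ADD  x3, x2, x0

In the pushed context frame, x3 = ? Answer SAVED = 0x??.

after  0: x0=0x35 x1=0xa8 x2=0xca x3=0x71 x4=0xa7  N=0 Z=0
after  1: x0=0x35 x1=0xa8 x2=0x62 x3=0x71 x4=0xa7  N=0 Z=0
after  2: x0=0x35 x1=0xa8 x2=0x62 x3=0x97 x4=0xa7  N=1 Z=0
after  3: x0=0x35 x1=0xa8 x2=0x62 x3=0x11 x4=0xa7  N=0 Z=0
after  4: x0=0x4f x1=0xa8 x2=0x62 x3=0x11 x4=0xa7  N=0 Z=0
-- IRQ taken; context saved, return-PC = 5 --

SAVED = 0x11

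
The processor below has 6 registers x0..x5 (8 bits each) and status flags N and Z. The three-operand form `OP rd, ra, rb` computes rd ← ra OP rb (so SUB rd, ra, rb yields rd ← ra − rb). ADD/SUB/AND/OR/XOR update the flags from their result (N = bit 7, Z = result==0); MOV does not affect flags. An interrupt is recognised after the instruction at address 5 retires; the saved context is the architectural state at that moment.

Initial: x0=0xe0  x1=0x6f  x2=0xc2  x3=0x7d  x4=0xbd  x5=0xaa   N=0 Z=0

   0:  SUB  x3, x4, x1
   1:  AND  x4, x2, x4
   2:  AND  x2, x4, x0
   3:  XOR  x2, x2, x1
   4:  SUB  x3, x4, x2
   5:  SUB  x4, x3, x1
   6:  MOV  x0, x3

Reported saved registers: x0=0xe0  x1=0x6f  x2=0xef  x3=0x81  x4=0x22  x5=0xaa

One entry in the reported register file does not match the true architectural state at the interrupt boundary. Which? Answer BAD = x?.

BAD = x3

after  0: x0=0xe0 x1=0x6f x2=0xc2 x3=0x4e x4=0xbd x5=0xaa  N=0 Z=0
after  1: x0=0xe0 x1=0x6f x2=0xc2 x3=0x4e x4=0x80 x5=0xaa  N=1 Z=0
after  2: x0=0xe0 x1=0x6f x2=0x80 x3=0x4e x4=0x80 x5=0xaa  N=1 Z=0
after  3: x0=0xe0 x1=0x6f x2=0xef x3=0x4e x4=0x80 x5=0xaa  N=1 Z=0
after  4: x0=0xe0 x1=0x6f x2=0xef x3=0x91 x4=0x80 x5=0xaa  N=1 Z=0
after  5: x0=0xe0 x1=0x6f x2=0xef x3=0x91 x4=0x22 x5=0xaa  N=0 Z=0
-- IRQ taken; context saved, return-PC = 6 --
mismatch: x3: reported 0x81 vs actual 0x91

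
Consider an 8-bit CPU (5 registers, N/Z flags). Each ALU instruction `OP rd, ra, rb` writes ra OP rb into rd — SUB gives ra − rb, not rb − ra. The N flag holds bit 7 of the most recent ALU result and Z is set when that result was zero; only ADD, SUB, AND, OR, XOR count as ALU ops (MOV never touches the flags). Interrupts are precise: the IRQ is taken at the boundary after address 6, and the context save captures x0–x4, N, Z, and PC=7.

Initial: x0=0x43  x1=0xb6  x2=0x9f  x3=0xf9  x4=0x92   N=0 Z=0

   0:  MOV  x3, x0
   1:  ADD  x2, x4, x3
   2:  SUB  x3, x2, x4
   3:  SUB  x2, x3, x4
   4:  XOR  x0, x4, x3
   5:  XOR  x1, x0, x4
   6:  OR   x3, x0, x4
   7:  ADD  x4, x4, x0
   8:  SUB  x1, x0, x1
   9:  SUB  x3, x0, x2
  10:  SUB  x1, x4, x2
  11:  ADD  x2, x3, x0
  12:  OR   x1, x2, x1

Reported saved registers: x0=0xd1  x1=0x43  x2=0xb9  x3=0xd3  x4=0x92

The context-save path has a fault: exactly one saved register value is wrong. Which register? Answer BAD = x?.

after  0: x0=0x43 x1=0xb6 x2=0x9f x3=0x43 x4=0x92  N=0 Z=0
after  1: x0=0x43 x1=0xb6 x2=0xd5 x3=0x43 x4=0x92  N=1 Z=0
after  2: x0=0x43 x1=0xb6 x2=0xd5 x3=0x43 x4=0x92  N=0 Z=0
after  3: x0=0x43 x1=0xb6 x2=0xb1 x3=0x43 x4=0x92  N=1 Z=0
after  4: x0=0xd1 x1=0xb6 x2=0xb1 x3=0x43 x4=0x92  N=1 Z=0
after  5: x0=0xd1 x1=0x43 x2=0xb1 x3=0x43 x4=0x92  N=0 Z=0
after  6: x0=0xd1 x1=0x43 x2=0xb1 x3=0xd3 x4=0x92  N=1 Z=0
-- IRQ taken; context saved, return-PC = 7 --
mismatch: x2: reported 0xb9 vs actual 0xb1

BAD = x2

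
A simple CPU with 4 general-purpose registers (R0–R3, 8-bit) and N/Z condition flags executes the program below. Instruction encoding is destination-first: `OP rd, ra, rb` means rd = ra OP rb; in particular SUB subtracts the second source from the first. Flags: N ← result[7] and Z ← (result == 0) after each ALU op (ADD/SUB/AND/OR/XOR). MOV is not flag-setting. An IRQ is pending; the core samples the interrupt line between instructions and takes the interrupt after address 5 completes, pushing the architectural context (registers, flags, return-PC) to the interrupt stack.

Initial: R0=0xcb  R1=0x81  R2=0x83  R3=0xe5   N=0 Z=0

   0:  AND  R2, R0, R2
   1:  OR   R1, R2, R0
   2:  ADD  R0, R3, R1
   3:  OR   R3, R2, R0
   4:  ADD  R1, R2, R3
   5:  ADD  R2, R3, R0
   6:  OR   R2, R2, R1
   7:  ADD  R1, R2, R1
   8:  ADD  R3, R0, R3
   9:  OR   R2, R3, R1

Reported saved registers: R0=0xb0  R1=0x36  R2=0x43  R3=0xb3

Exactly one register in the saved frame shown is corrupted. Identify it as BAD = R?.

BAD = R2

after  0: R0=0xcb R1=0x81 R2=0x83 R3=0xe5  N=1 Z=0
after  1: R0=0xcb R1=0xcb R2=0x83 R3=0xe5  N=1 Z=0
after  2: R0=0xb0 R1=0xcb R2=0x83 R3=0xe5  N=1 Z=0
after  3: R0=0xb0 R1=0xcb R2=0x83 R3=0xb3  N=1 Z=0
after  4: R0=0xb0 R1=0x36 R2=0x83 R3=0xb3  N=0 Z=0
after  5: R0=0xb0 R1=0x36 R2=0x63 R3=0xb3  N=0 Z=0
-- IRQ taken; context saved, return-PC = 6 --
mismatch: R2: reported 0x43 vs actual 0x63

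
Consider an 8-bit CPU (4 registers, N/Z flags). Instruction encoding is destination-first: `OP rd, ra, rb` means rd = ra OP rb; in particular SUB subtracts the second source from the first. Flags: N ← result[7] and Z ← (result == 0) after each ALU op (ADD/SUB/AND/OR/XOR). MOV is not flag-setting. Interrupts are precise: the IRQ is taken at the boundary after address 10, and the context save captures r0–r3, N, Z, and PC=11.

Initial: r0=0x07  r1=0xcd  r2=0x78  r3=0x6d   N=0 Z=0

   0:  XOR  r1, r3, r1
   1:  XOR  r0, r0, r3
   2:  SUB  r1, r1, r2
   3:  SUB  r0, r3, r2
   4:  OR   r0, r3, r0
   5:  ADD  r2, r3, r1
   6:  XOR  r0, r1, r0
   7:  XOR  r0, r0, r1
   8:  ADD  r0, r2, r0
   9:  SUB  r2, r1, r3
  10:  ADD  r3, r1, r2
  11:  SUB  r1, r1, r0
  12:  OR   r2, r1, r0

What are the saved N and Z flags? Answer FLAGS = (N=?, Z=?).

FLAGS = (N=1, Z=0)

after  0: r0=0x07 r1=0xa0 r2=0x78 r3=0x6d  N=1 Z=0
after  1: r0=0x6a r1=0xa0 r2=0x78 r3=0x6d  N=0 Z=0
after  2: r0=0x6a r1=0x28 r2=0x78 r3=0x6d  N=0 Z=0
after  3: r0=0xf5 r1=0x28 r2=0x78 r3=0x6d  N=1 Z=0
after  4: r0=0xfd r1=0x28 r2=0x78 r3=0x6d  N=1 Z=0
after  5: r0=0xfd r1=0x28 r2=0x95 r3=0x6d  N=1 Z=0
after  6: r0=0xd5 r1=0x28 r2=0x95 r3=0x6d  N=1 Z=0
after  7: r0=0xfd r1=0x28 r2=0x95 r3=0x6d  N=1 Z=0
after  8: r0=0x92 r1=0x28 r2=0x95 r3=0x6d  N=1 Z=0
after  9: r0=0x92 r1=0x28 r2=0xbb r3=0x6d  N=1 Z=0
after 10: r0=0x92 r1=0x28 r2=0xbb r3=0xe3  N=1 Z=0
-- IRQ taken; context saved, return-PC = 11 --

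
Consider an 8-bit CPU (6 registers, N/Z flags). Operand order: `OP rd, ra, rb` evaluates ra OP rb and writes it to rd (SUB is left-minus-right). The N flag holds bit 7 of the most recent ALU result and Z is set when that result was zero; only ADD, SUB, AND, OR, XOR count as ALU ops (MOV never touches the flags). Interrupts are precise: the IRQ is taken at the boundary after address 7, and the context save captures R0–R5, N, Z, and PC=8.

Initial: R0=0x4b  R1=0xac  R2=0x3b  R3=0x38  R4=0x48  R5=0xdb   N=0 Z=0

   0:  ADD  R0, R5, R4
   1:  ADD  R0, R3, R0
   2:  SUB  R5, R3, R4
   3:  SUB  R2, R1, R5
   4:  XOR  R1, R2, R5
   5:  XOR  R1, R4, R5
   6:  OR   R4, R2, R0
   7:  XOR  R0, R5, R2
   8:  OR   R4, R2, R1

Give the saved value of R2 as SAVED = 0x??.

SAVED = 0xbc

after  0: R0=0x23 R1=0xac R2=0x3b R3=0x38 R4=0x48 R5=0xdb  N=0 Z=0
after  1: R0=0x5b R1=0xac R2=0x3b R3=0x38 R4=0x48 R5=0xdb  N=0 Z=0
after  2: R0=0x5b R1=0xac R2=0x3b R3=0x38 R4=0x48 R5=0xf0  N=1 Z=0
after  3: R0=0x5b R1=0xac R2=0xbc R3=0x38 R4=0x48 R5=0xf0  N=1 Z=0
after  4: R0=0x5b R1=0x4c R2=0xbc R3=0x38 R4=0x48 R5=0xf0  N=0 Z=0
after  5: R0=0x5b R1=0xb8 R2=0xbc R3=0x38 R4=0x48 R5=0xf0  N=1 Z=0
after  6: R0=0x5b R1=0xb8 R2=0xbc R3=0x38 R4=0xff R5=0xf0  N=1 Z=0
after  7: R0=0x4c R1=0xb8 R2=0xbc R3=0x38 R4=0xff R5=0xf0  N=0 Z=0
-- IRQ taken; context saved, return-PC = 8 --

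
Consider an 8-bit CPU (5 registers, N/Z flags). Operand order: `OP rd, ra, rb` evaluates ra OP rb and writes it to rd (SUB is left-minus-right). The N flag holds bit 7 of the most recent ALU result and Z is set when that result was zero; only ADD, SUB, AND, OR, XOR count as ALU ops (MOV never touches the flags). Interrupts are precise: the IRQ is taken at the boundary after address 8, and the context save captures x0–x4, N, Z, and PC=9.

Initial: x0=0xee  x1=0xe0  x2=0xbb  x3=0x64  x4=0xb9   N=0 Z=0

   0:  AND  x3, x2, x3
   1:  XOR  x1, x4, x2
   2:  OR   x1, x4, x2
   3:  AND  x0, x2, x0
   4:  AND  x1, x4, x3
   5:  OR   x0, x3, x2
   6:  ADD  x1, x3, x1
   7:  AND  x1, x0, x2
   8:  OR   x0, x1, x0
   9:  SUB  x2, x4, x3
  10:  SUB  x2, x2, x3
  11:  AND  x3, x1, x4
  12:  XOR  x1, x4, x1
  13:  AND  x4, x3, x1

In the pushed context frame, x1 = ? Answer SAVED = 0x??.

SAVED = 0xbb

after  0: x0=0xee x1=0xe0 x2=0xbb x3=0x20 x4=0xb9  N=0 Z=0
after  1: x0=0xee x1=0x02 x2=0xbb x3=0x20 x4=0xb9  N=0 Z=0
after  2: x0=0xee x1=0xbb x2=0xbb x3=0x20 x4=0xb9  N=1 Z=0
after  3: x0=0xaa x1=0xbb x2=0xbb x3=0x20 x4=0xb9  N=1 Z=0
after  4: x0=0xaa x1=0x20 x2=0xbb x3=0x20 x4=0xb9  N=0 Z=0
after  5: x0=0xbb x1=0x20 x2=0xbb x3=0x20 x4=0xb9  N=1 Z=0
after  6: x0=0xbb x1=0x40 x2=0xbb x3=0x20 x4=0xb9  N=0 Z=0
after  7: x0=0xbb x1=0xbb x2=0xbb x3=0x20 x4=0xb9  N=1 Z=0
after  8: x0=0xbb x1=0xbb x2=0xbb x3=0x20 x4=0xb9  N=1 Z=0
-- IRQ taken; context saved, return-PC = 9 --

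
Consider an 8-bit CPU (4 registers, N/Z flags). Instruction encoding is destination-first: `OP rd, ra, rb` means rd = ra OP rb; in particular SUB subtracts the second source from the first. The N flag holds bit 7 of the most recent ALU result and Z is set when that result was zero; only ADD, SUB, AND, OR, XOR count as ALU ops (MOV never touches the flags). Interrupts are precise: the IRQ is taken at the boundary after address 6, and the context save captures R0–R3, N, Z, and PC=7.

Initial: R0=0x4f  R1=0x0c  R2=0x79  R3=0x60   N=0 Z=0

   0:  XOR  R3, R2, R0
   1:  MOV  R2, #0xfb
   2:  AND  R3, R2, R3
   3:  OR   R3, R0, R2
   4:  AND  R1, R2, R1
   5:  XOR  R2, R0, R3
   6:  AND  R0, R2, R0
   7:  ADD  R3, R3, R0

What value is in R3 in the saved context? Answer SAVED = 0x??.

after  0: R0=0x4f R1=0x0c R2=0x79 R3=0x36  N=0 Z=0
after  1: R0=0x4f R1=0x0c R2=0xfb R3=0x36  N=0 Z=0
after  2: R0=0x4f R1=0x0c R2=0xfb R3=0x32  N=0 Z=0
after  3: R0=0x4f R1=0x0c R2=0xfb R3=0xff  N=1 Z=0
after  4: R0=0x4f R1=0x08 R2=0xfb R3=0xff  N=0 Z=0
after  5: R0=0x4f R1=0x08 R2=0xb0 R3=0xff  N=1 Z=0
after  6: R0=0x00 R1=0x08 R2=0xb0 R3=0xff  N=0 Z=1
-- IRQ taken; context saved, return-PC = 7 --

SAVED = 0xff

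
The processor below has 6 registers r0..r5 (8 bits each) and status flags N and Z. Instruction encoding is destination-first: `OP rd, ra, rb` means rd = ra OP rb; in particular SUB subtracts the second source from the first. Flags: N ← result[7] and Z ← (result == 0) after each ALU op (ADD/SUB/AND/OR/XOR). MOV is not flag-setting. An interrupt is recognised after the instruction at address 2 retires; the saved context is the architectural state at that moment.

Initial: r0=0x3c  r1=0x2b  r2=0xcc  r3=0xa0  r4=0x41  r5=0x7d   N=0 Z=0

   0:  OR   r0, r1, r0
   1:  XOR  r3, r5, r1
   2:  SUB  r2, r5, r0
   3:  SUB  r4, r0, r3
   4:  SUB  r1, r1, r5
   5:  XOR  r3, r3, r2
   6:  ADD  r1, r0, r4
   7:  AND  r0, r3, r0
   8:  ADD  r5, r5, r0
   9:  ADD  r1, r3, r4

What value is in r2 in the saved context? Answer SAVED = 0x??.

after  0: r0=0x3f r1=0x2b r2=0xcc r3=0xa0 r4=0x41 r5=0x7d  N=0 Z=0
after  1: r0=0x3f r1=0x2b r2=0xcc r3=0x56 r4=0x41 r5=0x7d  N=0 Z=0
after  2: r0=0x3f r1=0x2b r2=0x3e r3=0x56 r4=0x41 r5=0x7d  N=0 Z=0
-- IRQ taken; context saved, return-PC = 3 --

SAVED = 0x3e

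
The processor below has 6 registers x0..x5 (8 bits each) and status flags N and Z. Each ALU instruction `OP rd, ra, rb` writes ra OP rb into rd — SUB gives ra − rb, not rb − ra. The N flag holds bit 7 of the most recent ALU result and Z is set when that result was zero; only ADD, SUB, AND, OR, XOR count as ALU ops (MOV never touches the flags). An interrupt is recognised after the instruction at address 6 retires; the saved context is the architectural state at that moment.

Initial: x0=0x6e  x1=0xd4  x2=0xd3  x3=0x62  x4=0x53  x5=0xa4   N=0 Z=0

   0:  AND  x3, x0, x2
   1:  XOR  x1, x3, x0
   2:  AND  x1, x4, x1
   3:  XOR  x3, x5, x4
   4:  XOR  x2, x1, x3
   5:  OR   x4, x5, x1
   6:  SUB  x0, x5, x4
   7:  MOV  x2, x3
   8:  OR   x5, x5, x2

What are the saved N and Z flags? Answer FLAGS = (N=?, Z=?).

after  0: x0=0x6e x1=0xd4 x2=0xd3 x3=0x42 x4=0x53 x5=0xa4  N=0 Z=0
after  1: x0=0x6e x1=0x2c x2=0xd3 x3=0x42 x4=0x53 x5=0xa4  N=0 Z=0
after  2: x0=0x6e x1=0x00 x2=0xd3 x3=0x42 x4=0x53 x5=0xa4  N=0 Z=1
after  3: x0=0x6e x1=0x00 x2=0xd3 x3=0xf7 x4=0x53 x5=0xa4  N=1 Z=0
after  4: x0=0x6e x1=0x00 x2=0xf7 x3=0xf7 x4=0x53 x5=0xa4  N=1 Z=0
after  5: x0=0x6e x1=0x00 x2=0xf7 x3=0xf7 x4=0xa4 x5=0xa4  N=1 Z=0
after  6: x0=0x00 x1=0x00 x2=0xf7 x3=0xf7 x4=0xa4 x5=0xa4  N=0 Z=1
-- IRQ taken; context saved, return-PC = 7 --

FLAGS = (N=0, Z=1)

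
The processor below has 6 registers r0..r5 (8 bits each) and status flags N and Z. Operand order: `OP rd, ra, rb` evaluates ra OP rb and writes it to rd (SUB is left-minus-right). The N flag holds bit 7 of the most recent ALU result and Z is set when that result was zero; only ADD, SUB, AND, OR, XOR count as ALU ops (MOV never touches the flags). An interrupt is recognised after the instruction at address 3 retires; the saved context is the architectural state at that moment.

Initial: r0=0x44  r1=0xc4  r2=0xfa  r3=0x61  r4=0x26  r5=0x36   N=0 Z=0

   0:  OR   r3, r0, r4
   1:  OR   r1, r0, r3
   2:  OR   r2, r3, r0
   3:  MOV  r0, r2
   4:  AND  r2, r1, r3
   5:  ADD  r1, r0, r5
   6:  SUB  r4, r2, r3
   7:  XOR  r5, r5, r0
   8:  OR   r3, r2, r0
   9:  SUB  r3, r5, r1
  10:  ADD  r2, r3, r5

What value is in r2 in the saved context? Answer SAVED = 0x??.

SAVED = 0x66

after  0: r0=0x44 r1=0xc4 r2=0xfa r3=0x66 r4=0x26 r5=0x36  N=0 Z=0
after  1: r0=0x44 r1=0x66 r2=0xfa r3=0x66 r4=0x26 r5=0x36  N=0 Z=0
after  2: r0=0x44 r1=0x66 r2=0x66 r3=0x66 r4=0x26 r5=0x36  N=0 Z=0
after  3: r0=0x66 r1=0x66 r2=0x66 r3=0x66 r4=0x26 r5=0x36  N=0 Z=0
-- IRQ taken; context saved, return-PC = 4 --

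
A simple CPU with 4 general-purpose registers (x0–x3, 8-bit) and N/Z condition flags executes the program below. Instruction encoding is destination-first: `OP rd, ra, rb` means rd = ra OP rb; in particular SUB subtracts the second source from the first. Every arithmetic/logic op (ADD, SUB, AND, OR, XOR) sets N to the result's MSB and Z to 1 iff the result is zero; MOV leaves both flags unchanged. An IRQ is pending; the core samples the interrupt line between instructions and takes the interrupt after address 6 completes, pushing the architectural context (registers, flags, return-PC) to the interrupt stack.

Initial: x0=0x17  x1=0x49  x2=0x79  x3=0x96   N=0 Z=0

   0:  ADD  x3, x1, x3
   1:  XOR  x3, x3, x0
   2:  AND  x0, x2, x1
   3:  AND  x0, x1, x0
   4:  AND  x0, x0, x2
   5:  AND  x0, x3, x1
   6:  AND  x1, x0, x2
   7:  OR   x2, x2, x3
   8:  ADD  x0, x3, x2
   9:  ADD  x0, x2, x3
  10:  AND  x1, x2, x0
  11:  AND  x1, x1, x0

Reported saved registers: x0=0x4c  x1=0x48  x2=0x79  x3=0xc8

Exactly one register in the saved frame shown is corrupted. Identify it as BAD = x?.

BAD = x0

after  0: x0=0x17 x1=0x49 x2=0x79 x3=0xdf  N=1 Z=0
after  1: x0=0x17 x1=0x49 x2=0x79 x3=0xc8  N=1 Z=0
after  2: x0=0x49 x1=0x49 x2=0x79 x3=0xc8  N=0 Z=0
after  3: x0=0x49 x1=0x49 x2=0x79 x3=0xc8  N=0 Z=0
after  4: x0=0x49 x1=0x49 x2=0x79 x3=0xc8  N=0 Z=0
after  5: x0=0x48 x1=0x49 x2=0x79 x3=0xc8  N=0 Z=0
after  6: x0=0x48 x1=0x48 x2=0x79 x3=0xc8  N=0 Z=0
-- IRQ taken; context saved, return-PC = 7 --
mismatch: x0: reported 0x4c vs actual 0x48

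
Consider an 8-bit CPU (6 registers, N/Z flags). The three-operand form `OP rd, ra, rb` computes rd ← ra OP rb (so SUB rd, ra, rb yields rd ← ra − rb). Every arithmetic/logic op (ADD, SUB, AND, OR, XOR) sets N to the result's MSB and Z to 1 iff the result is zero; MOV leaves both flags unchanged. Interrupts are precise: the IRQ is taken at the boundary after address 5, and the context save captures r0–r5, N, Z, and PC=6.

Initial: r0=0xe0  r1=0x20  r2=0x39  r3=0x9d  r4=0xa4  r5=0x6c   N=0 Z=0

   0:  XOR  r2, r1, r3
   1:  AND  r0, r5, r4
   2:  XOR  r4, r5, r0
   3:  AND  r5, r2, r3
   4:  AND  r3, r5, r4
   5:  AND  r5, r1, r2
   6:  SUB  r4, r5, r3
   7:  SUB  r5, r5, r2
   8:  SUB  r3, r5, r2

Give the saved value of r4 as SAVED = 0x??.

SAVED = 0x48

after  0: r0=0xe0 r1=0x20 r2=0xbd r3=0x9d r4=0xa4 r5=0x6c  N=1 Z=0
after  1: r0=0x24 r1=0x20 r2=0xbd r3=0x9d r4=0xa4 r5=0x6c  N=0 Z=0
after  2: r0=0x24 r1=0x20 r2=0xbd r3=0x9d r4=0x48 r5=0x6c  N=0 Z=0
after  3: r0=0x24 r1=0x20 r2=0xbd r3=0x9d r4=0x48 r5=0x9d  N=1 Z=0
after  4: r0=0x24 r1=0x20 r2=0xbd r3=0x08 r4=0x48 r5=0x9d  N=0 Z=0
after  5: r0=0x24 r1=0x20 r2=0xbd r3=0x08 r4=0x48 r5=0x20  N=0 Z=0
-- IRQ taken; context saved, return-PC = 6 --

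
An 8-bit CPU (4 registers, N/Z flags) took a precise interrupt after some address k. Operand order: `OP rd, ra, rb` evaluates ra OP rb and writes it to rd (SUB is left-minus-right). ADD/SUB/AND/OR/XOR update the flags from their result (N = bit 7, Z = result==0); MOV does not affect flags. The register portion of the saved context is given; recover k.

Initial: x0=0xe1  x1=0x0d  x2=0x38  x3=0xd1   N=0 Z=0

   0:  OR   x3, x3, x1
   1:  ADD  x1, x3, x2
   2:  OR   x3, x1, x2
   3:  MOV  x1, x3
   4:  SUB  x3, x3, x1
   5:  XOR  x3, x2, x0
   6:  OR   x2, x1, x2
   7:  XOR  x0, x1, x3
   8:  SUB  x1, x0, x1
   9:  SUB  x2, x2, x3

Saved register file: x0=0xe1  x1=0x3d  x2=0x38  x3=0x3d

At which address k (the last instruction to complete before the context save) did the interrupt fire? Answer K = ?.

K = 3

after  0: x0=0xe1 x1=0x0d x2=0x38 x3=0xdd  N=1 Z=0
after  1: x0=0xe1 x1=0x15 x2=0x38 x3=0xdd  N=0 Z=0
after  2: x0=0xe1 x1=0x15 x2=0x38 x3=0x3d  N=0 Z=0
after  3: x0=0xe1 x1=0x3d x2=0x38 x3=0x3d  N=0 Z=0
-- IRQ taken; context saved, return-PC = 4 --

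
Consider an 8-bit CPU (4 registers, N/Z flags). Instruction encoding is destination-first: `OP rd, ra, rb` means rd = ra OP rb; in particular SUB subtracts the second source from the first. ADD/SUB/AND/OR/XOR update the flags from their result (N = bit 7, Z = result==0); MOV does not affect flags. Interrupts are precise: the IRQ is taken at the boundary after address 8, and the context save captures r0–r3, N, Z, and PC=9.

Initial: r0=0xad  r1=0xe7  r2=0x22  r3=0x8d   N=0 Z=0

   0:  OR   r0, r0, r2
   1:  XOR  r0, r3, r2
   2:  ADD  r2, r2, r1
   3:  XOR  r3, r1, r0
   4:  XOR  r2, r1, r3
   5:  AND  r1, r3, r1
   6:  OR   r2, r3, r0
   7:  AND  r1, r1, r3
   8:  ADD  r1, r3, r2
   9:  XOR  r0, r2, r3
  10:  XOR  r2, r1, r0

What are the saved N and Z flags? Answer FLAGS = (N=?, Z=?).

after  0: r0=0xaf r1=0xe7 r2=0x22 r3=0x8d  N=1 Z=0
after  1: r0=0xaf r1=0xe7 r2=0x22 r3=0x8d  N=1 Z=0
after  2: r0=0xaf r1=0xe7 r2=0x09 r3=0x8d  N=0 Z=0
after  3: r0=0xaf r1=0xe7 r2=0x09 r3=0x48  N=0 Z=0
after  4: r0=0xaf r1=0xe7 r2=0xaf r3=0x48  N=1 Z=0
after  5: r0=0xaf r1=0x40 r2=0xaf r3=0x48  N=0 Z=0
after  6: r0=0xaf r1=0x40 r2=0xef r3=0x48  N=1 Z=0
after  7: r0=0xaf r1=0x40 r2=0xef r3=0x48  N=0 Z=0
after  8: r0=0xaf r1=0x37 r2=0xef r3=0x48  N=0 Z=0
-- IRQ taken; context saved, return-PC = 9 --

FLAGS = (N=0, Z=0)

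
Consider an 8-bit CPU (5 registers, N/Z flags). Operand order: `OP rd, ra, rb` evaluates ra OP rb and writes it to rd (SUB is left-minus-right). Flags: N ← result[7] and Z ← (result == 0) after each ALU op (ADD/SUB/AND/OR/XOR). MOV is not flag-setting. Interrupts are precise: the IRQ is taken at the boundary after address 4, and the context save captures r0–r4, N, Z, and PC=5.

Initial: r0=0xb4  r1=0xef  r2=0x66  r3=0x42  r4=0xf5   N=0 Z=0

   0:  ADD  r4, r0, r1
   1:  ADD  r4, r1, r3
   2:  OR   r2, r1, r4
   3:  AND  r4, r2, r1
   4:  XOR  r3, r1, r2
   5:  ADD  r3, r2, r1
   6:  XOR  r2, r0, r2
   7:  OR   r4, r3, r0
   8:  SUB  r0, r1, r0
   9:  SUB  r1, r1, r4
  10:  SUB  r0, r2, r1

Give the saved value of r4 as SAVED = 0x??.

SAVED = 0xef

after  0: r0=0xb4 r1=0xef r2=0x66 r3=0x42 r4=0xa3  N=1 Z=0
after  1: r0=0xb4 r1=0xef r2=0x66 r3=0x42 r4=0x31  N=0 Z=0
after  2: r0=0xb4 r1=0xef r2=0xff r3=0x42 r4=0x31  N=1 Z=0
after  3: r0=0xb4 r1=0xef r2=0xff r3=0x42 r4=0xef  N=1 Z=0
after  4: r0=0xb4 r1=0xef r2=0xff r3=0x10 r4=0xef  N=0 Z=0
-- IRQ taken; context saved, return-PC = 5 --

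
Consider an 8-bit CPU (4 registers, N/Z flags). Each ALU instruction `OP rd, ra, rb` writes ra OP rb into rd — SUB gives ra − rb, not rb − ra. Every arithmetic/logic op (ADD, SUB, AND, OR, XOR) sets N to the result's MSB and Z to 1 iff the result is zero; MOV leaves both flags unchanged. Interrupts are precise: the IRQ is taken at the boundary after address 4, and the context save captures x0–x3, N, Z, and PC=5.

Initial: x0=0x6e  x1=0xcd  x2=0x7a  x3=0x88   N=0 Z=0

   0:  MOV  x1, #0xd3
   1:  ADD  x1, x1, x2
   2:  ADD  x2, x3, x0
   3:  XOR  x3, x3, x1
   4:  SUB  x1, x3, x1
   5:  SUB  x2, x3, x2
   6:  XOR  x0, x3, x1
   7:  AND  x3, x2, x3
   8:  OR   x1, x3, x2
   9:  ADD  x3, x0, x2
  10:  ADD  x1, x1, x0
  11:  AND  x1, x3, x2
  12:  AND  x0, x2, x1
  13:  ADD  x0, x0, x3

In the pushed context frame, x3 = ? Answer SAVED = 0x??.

after  0: x0=0x6e x1=0xd3 x2=0x7a x3=0x88  N=0 Z=0
after  1: x0=0x6e x1=0x4d x2=0x7a x3=0x88  N=0 Z=0
after  2: x0=0x6e x1=0x4d x2=0xf6 x3=0x88  N=1 Z=0
after  3: x0=0x6e x1=0x4d x2=0xf6 x3=0xc5  N=1 Z=0
after  4: x0=0x6e x1=0x78 x2=0xf6 x3=0xc5  N=0 Z=0
-- IRQ taken; context saved, return-PC = 5 --

SAVED = 0xc5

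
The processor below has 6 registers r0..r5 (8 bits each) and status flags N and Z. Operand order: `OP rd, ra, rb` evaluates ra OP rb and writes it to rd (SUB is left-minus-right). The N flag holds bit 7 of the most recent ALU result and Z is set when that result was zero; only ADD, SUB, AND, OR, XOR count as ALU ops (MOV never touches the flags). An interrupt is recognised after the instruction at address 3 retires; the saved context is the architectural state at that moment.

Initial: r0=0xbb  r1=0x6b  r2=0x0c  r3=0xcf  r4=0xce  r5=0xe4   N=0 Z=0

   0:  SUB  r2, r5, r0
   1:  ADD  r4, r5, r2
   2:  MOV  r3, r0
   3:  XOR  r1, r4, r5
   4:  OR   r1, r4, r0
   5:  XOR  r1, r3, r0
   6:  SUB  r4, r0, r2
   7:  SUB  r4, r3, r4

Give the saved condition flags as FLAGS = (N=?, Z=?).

FLAGS = (N=1, Z=0)

after  0: r0=0xbb r1=0x6b r2=0x29 r3=0xcf r4=0xce r5=0xe4  N=0 Z=0
after  1: r0=0xbb r1=0x6b r2=0x29 r3=0xcf r4=0x0d r5=0xe4  N=0 Z=0
after  2: r0=0xbb r1=0x6b r2=0x29 r3=0xbb r4=0x0d r5=0xe4  N=0 Z=0
after  3: r0=0xbb r1=0xe9 r2=0x29 r3=0xbb r4=0x0d r5=0xe4  N=1 Z=0
-- IRQ taken; context saved, return-PC = 4 --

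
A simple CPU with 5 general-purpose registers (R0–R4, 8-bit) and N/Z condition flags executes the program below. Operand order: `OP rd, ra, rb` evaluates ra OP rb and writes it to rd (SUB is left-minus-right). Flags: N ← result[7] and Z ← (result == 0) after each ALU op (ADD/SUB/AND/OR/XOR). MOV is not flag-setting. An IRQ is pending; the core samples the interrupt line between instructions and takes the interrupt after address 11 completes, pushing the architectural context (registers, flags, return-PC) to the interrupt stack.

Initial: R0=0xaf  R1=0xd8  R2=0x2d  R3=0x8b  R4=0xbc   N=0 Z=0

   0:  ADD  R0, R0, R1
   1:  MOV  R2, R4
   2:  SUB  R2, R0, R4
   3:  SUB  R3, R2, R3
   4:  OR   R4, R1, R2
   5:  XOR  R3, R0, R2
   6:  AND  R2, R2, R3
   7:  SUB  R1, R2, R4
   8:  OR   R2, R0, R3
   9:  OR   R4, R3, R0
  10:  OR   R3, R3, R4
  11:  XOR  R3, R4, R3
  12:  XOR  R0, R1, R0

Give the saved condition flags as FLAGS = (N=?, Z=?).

FLAGS = (N=0, Z=1)

after  0: R0=0x87 R1=0xd8 R2=0x2d R3=0x8b R4=0xbc  N=1 Z=0
after  1: R0=0x87 R1=0xd8 R2=0xbc R3=0x8b R4=0xbc  N=1 Z=0
after  2: R0=0x87 R1=0xd8 R2=0xcb R3=0x8b R4=0xbc  N=1 Z=0
after  3: R0=0x87 R1=0xd8 R2=0xcb R3=0x40 R4=0xbc  N=0 Z=0
after  4: R0=0x87 R1=0xd8 R2=0xcb R3=0x40 R4=0xdb  N=1 Z=0
after  5: R0=0x87 R1=0xd8 R2=0xcb R3=0x4c R4=0xdb  N=0 Z=0
after  6: R0=0x87 R1=0xd8 R2=0x48 R3=0x4c R4=0xdb  N=0 Z=0
after  7: R0=0x87 R1=0x6d R2=0x48 R3=0x4c R4=0xdb  N=0 Z=0
after  8: R0=0x87 R1=0x6d R2=0xcf R3=0x4c R4=0xdb  N=1 Z=0
after  9: R0=0x87 R1=0x6d R2=0xcf R3=0x4c R4=0xcf  N=1 Z=0
after 10: R0=0x87 R1=0x6d R2=0xcf R3=0xcf R4=0xcf  N=1 Z=0
after 11: R0=0x87 R1=0x6d R2=0xcf R3=0x00 R4=0xcf  N=0 Z=1
-- IRQ taken; context saved, return-PC = 12 --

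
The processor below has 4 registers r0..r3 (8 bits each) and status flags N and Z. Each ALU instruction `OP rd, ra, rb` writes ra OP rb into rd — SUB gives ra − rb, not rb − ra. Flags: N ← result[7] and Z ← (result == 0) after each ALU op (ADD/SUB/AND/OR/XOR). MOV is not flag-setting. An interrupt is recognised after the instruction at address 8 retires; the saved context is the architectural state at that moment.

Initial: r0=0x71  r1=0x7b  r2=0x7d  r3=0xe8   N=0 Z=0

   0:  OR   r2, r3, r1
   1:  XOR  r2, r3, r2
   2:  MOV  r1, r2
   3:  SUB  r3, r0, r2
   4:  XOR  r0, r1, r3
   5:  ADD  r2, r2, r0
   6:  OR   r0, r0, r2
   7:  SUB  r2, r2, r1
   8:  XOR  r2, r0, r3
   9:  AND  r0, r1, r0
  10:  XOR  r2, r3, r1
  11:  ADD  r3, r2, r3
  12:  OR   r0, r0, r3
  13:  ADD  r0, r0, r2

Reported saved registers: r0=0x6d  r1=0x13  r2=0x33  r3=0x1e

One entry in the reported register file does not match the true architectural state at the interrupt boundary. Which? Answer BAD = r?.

BAD = r3

after  0: r0=0x71 r1=0x7b r2=0xfb r3=0xe8  N=1 Z=0
after  1: r0=0x71 r1=0x7b r2=0x13 r3=0xe8  N=0 Z=0
after  2: r0=0x71 r1=0x13 r2=0x13 r3=0xe8  N=0 Z=0
after  3: r0=0x71 r1=0x13 r2=0x13 r3=0x5e  N=0 Z=0
after  4: r0=0x4d r1=0x13 r2=0x13 r3=0x5e  N=0 Z=0
after  5: r0=0x4d r1=0x13 r2=0x60 r3=0x5e  N=0 Z=0
after  6: r0=0x6d r1=0x13 r2=0x60 r3=0x5e  N=0 Z=0
after  7: r0=0x6d r1=0x13 r2=0x4d r3=0x5e  N=0 Z=0
after  8: r0=0x6d r1=0x13 r2=0x33 r3=0x5e  N=0 Z=0
-- IRQ taken; context saved, return-PC = 9 --
mismatch: r3: reported 0x1e vs actual 0x5e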